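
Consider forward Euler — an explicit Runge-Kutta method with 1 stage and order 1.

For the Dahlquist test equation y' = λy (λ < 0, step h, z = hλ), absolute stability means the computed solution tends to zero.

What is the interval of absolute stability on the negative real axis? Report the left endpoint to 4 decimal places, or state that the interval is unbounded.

(-2.0000, 0).

On y'=λy, z=hλ:
  order 1, 1-stage ⇒ R(z)=1+z
  (e.g. R(-0.47)=0.53000, |R|=0.53000)

Need |R(x)|<1, x<0.
x=-0.47: |R|=0.5300
|R(-2.16)|=1.1600 |R(-1.22)|=0.2200
Bisect:
  x_lo=-2.5435 |R|=1.5435  x_hi=-0.3450 |R|=0.6550
  mid=-1.44425 |R|=0.44425 →hi
  mid=-1.99386 |R|=0.99386 →hi
  mid=-2.26867 |R|=1.26867 →lo
  mid=-2.13127 |R|=1.13127 →lo
  mid=-2.06257 |R|=1.06257 →lo
  mid=-2.02821 |R|=1.02821 →lo
  mid=-2.01104 |R|=1.01104 →lo
  ...
  [-2.00004,-1.99990] ⇒ x*=-2.0000
Stable set (-2.0000, 0).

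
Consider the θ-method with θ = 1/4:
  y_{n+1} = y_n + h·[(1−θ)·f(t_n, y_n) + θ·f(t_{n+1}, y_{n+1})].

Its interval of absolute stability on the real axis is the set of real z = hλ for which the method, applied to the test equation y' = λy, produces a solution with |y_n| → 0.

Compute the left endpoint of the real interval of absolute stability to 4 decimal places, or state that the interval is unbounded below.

left endpoint -4.0000.

On y'=λy, z=hλ:
  y_{n+1} = y_n + z·[3/4·y_n + 1/4·y_{n+1}] ⇒ (1 − 1/4z)y_{n+1} = (1 + 3/4z)y_n
  R(z) = (1 + 3/4z)/(1 − 1/4z).

Find x<0 with |R(x)|<1.
x=-0.49: |R|=0.5635
R=−1: 1+3/4x = −1+1/4x ⇒ -1/2x=2 ⇒ x=2/(-1/2)=-4.0000
Confirm numerically:
  x=-3.927: |R|=0.98158 <1
  x=-2.986: |R|=0.70971 <1
  x=-2.854: |R|=0.66560 <1
  x=-4.520: |R|=1.12207 >1
  x=-4.401: |R|=1.09546 >1
Stable set (-4.0000, 0).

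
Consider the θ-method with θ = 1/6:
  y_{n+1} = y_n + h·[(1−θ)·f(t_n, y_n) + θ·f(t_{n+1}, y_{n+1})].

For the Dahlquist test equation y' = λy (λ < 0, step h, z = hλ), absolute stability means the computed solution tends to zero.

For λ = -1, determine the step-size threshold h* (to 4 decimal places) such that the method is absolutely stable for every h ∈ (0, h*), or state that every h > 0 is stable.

(-3.0000,0); λ=-1 ⇒ h* = (3)/1 = 3.0000.

Test eqn y'=λy, z=hλ:
  y_{n+1} = y_n + z·[5/6·y_n + 1/6·y_{n+1}] ⇒ (1 − 1/6z)y_{n+1} = (1 + 5/6z)y_n
  R(z) = (1 + 5/6z)/(1 − 1/6z).

Find x<0 with |R(x)|<1.
x=-1.31: |R|=0.0752
R=−1: 1+5/6x = −1+1/6x ⇒ -2/3x=2 ⇒ x=2/(-2/3)=-3.0000
Confirm numerically:
  x=-2.187: |R|=0.60278 <1
  x=-1.682: |R|=0.31372 <1
  x=-1.632: |R|=0.28302 <1
  x=-3.502: |R|=1.21132 >1
  x=-3.408: |R|=1.17347 >1
So |R|<1 on (-3.0000, 0).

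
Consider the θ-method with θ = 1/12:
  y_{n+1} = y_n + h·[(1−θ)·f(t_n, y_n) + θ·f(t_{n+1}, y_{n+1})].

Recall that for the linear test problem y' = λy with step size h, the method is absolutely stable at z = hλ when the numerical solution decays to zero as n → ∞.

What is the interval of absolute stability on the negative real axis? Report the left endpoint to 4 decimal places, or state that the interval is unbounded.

Test eqn y'=λy, z=hλ:
  y_{n+1} = y_n + z·[11/12·y_n + 1/12·y_{n+1}] ⇒ (1 − 1/12z)y_{n+1} = (1 + 11/12z)y_n
  ⇒ R(z) = (1 + 11/12z)/(1 − 1/12z).

Find x<0 with |R(x)|<1.
x=-1.75: |R|=0.5273
R=−1: 1+11/12x = −1+1/12x ⇒ -5/6x=2 ⇒ x=2/(-5/6)=-2.4000
Confirm numerically:
  x=-2.287: |R|=0.92091 <1
  x=-1.362: |R|=0.22317 <1
  x=-1.167: |R|=0.06357 <1
  x=-2.657: |R|=1.17534 >1
  x=-2.627: |R|=1.15519 >1
  x=-2.534: |R|=1.09220 >1
Stable set (-2.4000, 0).

z∈(-2.4000,0).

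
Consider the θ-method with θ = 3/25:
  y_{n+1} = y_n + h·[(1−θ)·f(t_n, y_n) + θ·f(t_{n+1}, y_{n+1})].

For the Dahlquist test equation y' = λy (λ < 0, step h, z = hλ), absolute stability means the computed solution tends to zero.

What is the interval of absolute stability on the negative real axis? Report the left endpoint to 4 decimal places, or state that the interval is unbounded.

Set f=λy, z=hλ:
  y_{n+1} = y_n + z·[22/25·y_n + 3/25·y_{n+1}] ⇒ (1 − 3/25z)y_{n+1} = (1 + 22/25z)y_n
  Hence R(z) = (1 + 22/25z)/(1 − 3/25z).

Boundary: |R(x)|=1, x<0.
x=-0.32: |R|=0.6918
R=−1: 1+22/25x = −1+3/25x ⇒ -19/25x=2 ⇒ x=2/(-19/25)=-2.6316
Confirm numerically:
  x=-2.417: |R|=0.87359 <1
  x=-2.412: |R|=0.87058 <1
  x=-1.644: |R|=0.37311 <1
  x=-1.486: |R|=0.26112 <1
  x=-3.100: |R|=1.25948 >1
  x=-2.702: |R|=1.04042 >1
  x=-2.689: |R|=1.03299 >1
So |R|<1 on (-2.6316, 0).

(-2.6316, 0).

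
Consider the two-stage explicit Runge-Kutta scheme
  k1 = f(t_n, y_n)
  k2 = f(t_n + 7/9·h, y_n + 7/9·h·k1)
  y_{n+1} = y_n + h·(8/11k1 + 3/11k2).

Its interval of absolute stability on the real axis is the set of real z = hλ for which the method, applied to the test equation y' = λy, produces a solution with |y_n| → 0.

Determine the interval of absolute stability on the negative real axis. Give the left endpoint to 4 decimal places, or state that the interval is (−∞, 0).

z∈(-4.7143,0).

Test eqn y'=λy, z=hλ:
  k1=λy_n ⇒ h·k1=z·y_n;  k2=λ(1+7/9z)y_n ⇒ h·k2=z(1+7/9z)y_n
  y_{n+1}/y_n = 1 + 8/11z + 3/11z(1+7/9z) = 1 + z + 7/33z²
  ⇒ R(z) = 1 + z + 7/33z².

Find x<0 with |R(x)|<1.
x=-1.28: |R|=0.0675
R=1: x+7/33x²=0 ⇒ x=−33/7=-4.7143; min R=1−1/(4·7/33)=-0.1786>−1
Confirm numerically:
  x=-2.469: |R|=0.17592 <1
  x=-2.122: |R|=0.16684 <1
  x=-2.030: |R|=0.15587 <1
  x=-5.210: |R|=1.54784 >1
  x=-4.757: |R|=1.04310 >1
Stable set (-4.7143, 0).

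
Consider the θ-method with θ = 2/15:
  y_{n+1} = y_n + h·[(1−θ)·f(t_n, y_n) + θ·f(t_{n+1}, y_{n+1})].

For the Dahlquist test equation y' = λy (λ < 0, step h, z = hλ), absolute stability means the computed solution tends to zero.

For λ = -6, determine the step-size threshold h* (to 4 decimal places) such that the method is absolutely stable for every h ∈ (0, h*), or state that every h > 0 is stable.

On y'=λy, z=hλ:
  y_{n+1} = y_n + z·[13/15·y_n + 2/15·y_{n+1}] ⇒ (1 − 2/15z)y_{n+1} = (1 + 13/15z)y_n
  so R(z) = (1 + 13/15z)/(1 − 2/15z).

Need |R(x)|<1, x<0.
x=-0.51: |R|=0.5225
R=−1: 1+13/15x = −1+2/15x ⇒ -11/15x=2 ⇒ x=2/(-11/15)=-2.7273
Confirm numerically:
  x=-2.523: |R|=0.88791 <1
  x=-2.167: |R|=0.68124 <1
  x=-1.188: |R|=0.02555 <1
  x=-2.856: |R|=1.06837 >1
  x=-2.774: |R|=1.02501 >1
So |R|<1 on (-2.7273, 0).

(-2.7273,0); λ=-6 ⇒ h* = (30/11)/6 = 0.4545.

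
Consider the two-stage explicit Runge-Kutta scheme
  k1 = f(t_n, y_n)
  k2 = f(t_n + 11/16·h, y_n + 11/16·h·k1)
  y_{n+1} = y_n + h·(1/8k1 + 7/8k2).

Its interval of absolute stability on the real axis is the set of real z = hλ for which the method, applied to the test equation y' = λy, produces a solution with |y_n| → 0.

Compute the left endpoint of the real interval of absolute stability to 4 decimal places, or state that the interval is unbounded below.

On y'=λy, z=hλ:
  k1=λy_n ⇒ h·k1=z·y_n;  k2=λ(1+11/16z)y_n ⇒ h·k2=z(1+11/16z)y_n
  y_{n+1}/y_n = 1 + 1/8z + 7/8z(1+11/16z) = 1 + z + 77/128z²
  so R(z) = 1 + z + 77/128z².

Find x<0 with |R(x)|<1.
x=-1.73: |R|=1.0704
R=1: x+77/128x²=0 ⇒ x=−128/77=-1.6623; min R=1−1/(4·77/128)=0.5844>−1
Confirm numerically:
  x=-1.312: |R|=0.72350 <1
  x=-1.091: |R|=0.62503 <1
  x=-1.032: |R|=0.60868 <1
  x=-0.852: |R|=0.58468 <1
  x=-2.089: |R|=1.53617 >1
  x=-1.883: |R|=1.24995 >1
  x=-1.848: |R|=1.20640 >1
Interval (-1.6623, 0).

left endpoint -1.6623.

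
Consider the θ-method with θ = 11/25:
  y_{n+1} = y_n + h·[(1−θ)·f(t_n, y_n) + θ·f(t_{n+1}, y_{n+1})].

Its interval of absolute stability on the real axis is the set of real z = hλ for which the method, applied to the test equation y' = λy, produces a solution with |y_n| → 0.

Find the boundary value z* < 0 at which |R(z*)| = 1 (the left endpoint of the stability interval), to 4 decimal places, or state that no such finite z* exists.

Set f=λy, z=hλ:
  y_{n+1} = y_n + z·[14/25·y_n + 11/25·y_{n+1}] ⇒ (1 − 11/25z)y_{n+1} = (1 + 14/25z)y_n
  Hence R(z) = (1 + 14/25z)/(1 − 11/25z).

Find x<0 with |R(x)|<1.
x=-0.76: |R|=0.4305
R=−1: 1+14/25x = −1+11/25x ⇒ -3/25x=2 ⇒ x=2/(-3/25)=-16.6667
Confirm numerically:
  x=-13.976: |R|=0.95484 <1
  x=-12.841: |R|=0.93097 <1
  x=-11.940: |R|=0.90930 <1
  x=-8.272: |R|=0.78288 <1
  x=-17.003: |R|=1.00476 >1
  x=-16.931: |R|=1.00375 >1
  x=-16.880: |R|=1.00304 >1
Interval (-16.6667, 0).

z* = -16.6667.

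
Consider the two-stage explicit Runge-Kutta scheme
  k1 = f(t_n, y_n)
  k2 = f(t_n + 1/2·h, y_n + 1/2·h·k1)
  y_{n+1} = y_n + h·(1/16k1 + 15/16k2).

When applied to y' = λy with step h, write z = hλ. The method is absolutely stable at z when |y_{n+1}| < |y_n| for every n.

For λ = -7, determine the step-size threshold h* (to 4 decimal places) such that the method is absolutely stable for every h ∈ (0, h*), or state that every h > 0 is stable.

Set f=λy, z=hλ:
  k1=λy_n ⇒ h·k1=z·y_n;  k2=λ(1+1/2z)y_n ⇒ h·k2=z(1+1/2z)y_n
  y_{n+1}/y_n = 1 + 1/16z + 15/16z(1+1/2z) = 1 + z + 15/32z²
  R(z) = 1 + z + 15/32z².

Need |R(x)|<1, x<0.
x=-0.99: |R|=0.4694
R=1: x+15/32x²=0 ⇒ x=−32/15=-2.1333; min R=1−1/(4·15/32)=0.4667>−1
Confirm numerically:
  x=-2.042: |R|=0.91258 <1
  x=-1.570: |R|=0.58542 <1
  x=-1.222: |R|=0.47798 <1
  x=-2.502: |R|=1.43238 >1
  x=-2.393: |R|=1.29127 >1
  x=-2.292: |R|=1.17047 >1
Interval (-2.1333, 0).

(-2.1333,0); λ=-7 ⇒ h* = (32/15)/7 = 0.3048.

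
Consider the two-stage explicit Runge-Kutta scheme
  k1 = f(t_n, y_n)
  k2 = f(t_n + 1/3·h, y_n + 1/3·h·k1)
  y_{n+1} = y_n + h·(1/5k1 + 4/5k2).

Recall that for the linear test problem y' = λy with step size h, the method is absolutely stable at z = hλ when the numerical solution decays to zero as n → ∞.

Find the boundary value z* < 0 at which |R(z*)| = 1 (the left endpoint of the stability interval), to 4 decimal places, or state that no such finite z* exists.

Set f=λy, z=hλ:
  k1=λy_n ⇒ h·k1=z·y_n;  k2=λ(1+1/3z)y_n ⇒ h·k2=z(1+1/3z)y_n
  y_{n+1}/y_n = 1 + 1/5z + 4/5z(1+1/3z) = 1 + z + 4/15z²
  R(z) = 1 + z + 4/15z².

Solve |R(x)|<1 on ℝ⁻.
x=-0.94: |R|=0.2956
R=1: x+4/15x²=0 ⇒ x=−15/4=-3.7500; min R=1−1/(4·4/15)=0.0625>−1
Confirm numerically:
  x=-3.514: |R|=0.77885 <1
  x=-2.878: |R|=0.33077 <1
  x=-2.459: |R|=0.15345 <1
  x=-1.693: |R|=0.07133 <1
  x=-4.195: |R|=1.49781 >1
  x=-4.100: |R|=1.38267 >1
Stable set (-3.7500, 0).

left endpoint -3.7500.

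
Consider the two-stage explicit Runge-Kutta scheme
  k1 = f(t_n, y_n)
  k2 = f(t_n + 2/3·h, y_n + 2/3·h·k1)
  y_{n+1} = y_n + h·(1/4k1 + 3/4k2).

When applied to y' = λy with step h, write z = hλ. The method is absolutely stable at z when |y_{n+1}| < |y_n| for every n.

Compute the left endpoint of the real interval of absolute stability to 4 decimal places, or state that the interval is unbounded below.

On y'=λy, z=hλ:
  k1=λy_n ⇒ h·k1=z·y_n;  k2=λ(1+2/3z)y_n ⇒ h·k2=z(1+2/3z)y_n
  y_{n+1}/y_n = 1 + 1/4z + 3/4z(1+2/3z) = 1 + z + 1/2z²
  so R(z) = 1 + z + 1/2z².

Boundary: |R(x)|=1, x<0.
x=-1.42: |R|=0.5882
R=1: x+1/2x²=0 ⇒ x=−2=-2.0000; min R=1−1/(4·1/2)=0.5000>−1
Confirm numerically:
  x=-1.821: |R|=0.83702 <1
  x=-1.505: |R|=0.62751 <1
  x=-1.464: |R|=0.60765 <1
  x=-1.354: |R|=0.56266 <1
  x=-2.596: |R|=1.77361 >1
  x=-2.530: |R|=1.67045 >1
  x=-2.220: |R|=1.24420 >1
So |R|<1 on (-2.0000, 0).

z* = -2.0000.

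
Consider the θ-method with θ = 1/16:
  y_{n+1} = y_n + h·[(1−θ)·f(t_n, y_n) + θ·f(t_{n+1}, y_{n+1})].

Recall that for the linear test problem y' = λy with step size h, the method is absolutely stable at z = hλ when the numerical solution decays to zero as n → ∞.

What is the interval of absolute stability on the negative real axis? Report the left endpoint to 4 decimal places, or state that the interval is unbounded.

(-2.2857, 0).

Test eqn y'=λy, z=hλ:
  y_{n+1} = y_n + z·[15/16·y_n + 1/16·y_{n+1}] ⇒ (1 − 1/16z)y_{n+1} = (1 + 15/16z)y_n
  Hence R(z) = (1 + 15/16z)/(1 − 1/16z).

Solve |R(x)|<1 on ℝ⁻.
x=-0.99: |R|=0.0677
R=−1: 1+15/16x = −1+1/16x ⇒ -7/8x=2 ⇒ x=2/(-7/8)=-2.2857
Confirm numerically:
  x=-2.096: |R|=0.85323 <1
  x=-1.145: |R|=0.06853 <1
  x=-1.036: |R|=0.02700 <1
  x=-2.885: |R|=1.44427 >1
  x=-2.561: |R|=1.20764 >1
  x=-2.396: |R|=1.08393 >1
Stable set (-2.2857, 0).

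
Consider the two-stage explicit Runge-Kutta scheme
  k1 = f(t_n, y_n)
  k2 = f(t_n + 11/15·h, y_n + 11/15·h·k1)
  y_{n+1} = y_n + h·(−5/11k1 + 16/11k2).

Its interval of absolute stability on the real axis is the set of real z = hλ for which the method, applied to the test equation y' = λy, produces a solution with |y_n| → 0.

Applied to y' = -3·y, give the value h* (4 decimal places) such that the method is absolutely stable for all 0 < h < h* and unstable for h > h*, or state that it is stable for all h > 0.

(-0.9375,0); λ=-3 ⇒ h* = (15/16)/3 = 0.3125.

On y'=λy, z=hλ:
  k1=λy_n ⇒ h·k1=z·y_n;  k2=λ(1+11/15z)y_n ⇒ h·k2=z(1+11/15z)y_n
  y_{n+1}/y_n = 1 − 5/11z + 16/11z(1+11/15z) = 1 + z + 16/15z²
  so R(z) = 1 + z + 16/15z².

Boundary: |R(x)|=1, x<0.
x=-0.42: |R|=0.7682
R=1: x+16/15x²=0 ⇒ x=−15/16=-0.9375; min R=1−1/(4·16/15)=0.7656>−1
Confirm numerically:
  x=-0.809: |R|=0.88911 <1
  x=-0.709: |R|=0.82719 <1
  x=-0.523: |R|=0.76876 <1
  x=-0.438: |R|=0.76663 <1
  x=-1.336: |R|=1.56789 >1
  x=-1.173: |R|=1.29466 >1
  x=-1.085: |R|=1.17071 >1
So |R|<1 on (-0.9375, 0).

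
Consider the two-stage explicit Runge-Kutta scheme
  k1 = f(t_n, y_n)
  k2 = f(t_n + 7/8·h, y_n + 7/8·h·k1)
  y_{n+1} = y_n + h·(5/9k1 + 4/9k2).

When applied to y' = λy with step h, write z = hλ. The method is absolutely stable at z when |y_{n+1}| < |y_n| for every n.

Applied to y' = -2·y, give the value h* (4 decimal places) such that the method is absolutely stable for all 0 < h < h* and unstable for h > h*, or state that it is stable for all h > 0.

(-2.5714,0); λ=-2 ⇒ h* = (18/7)/2 = 1.2857.

Set f=λy, z=hλ:
  k1=λy_n ⇒ h·k1=z·y_n;  k2=λ(1+7/8z)y_n ⇒ h·k2=z(1+7/8z)y_n
  y_{n+1}/y_n = 1 + 5/9z + 4/9z(1+7/8z) = 1 + z + 7/18z²
  ⇒ R(z) = 1 + z + 7/18z².

Find x<0 with |R(x)|<1.
x=-0.97: |R|=0.3959
R=1: x+7/18x²=0 ⇒ x=−18/7=-2.5714; min R=1−1/(4·7/18)=0.3571>−1
Confirm numerically:
  x=-2.230: |R|=0.70391 <1
  x=-2.164: |R|=0.65713 <1
  x=-2.019: |R|=0.56625 <1
  x=-1.511: |R|=0.37688 <1
  x=-2.733: |R|=1.17172 >1
  x=-2.646: |R|=1.07673 >1
  x=-2.594: |R|=1.02277 >1
So |R|<1 on (-2.5714, 0).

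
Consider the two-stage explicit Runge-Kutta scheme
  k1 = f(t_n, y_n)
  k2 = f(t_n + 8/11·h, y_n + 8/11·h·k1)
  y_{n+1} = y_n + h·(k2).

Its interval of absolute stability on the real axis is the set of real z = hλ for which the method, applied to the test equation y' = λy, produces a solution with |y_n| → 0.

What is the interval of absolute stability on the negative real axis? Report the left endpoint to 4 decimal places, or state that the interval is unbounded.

With y'=λy (z=hλ):
  k1=λy_n ⇒ h·k1=z·y_n;  k2=λ(1+8/11z)y_n ⇒ h·k2=z(1+8/11z)y_n
  y_{n+1}/y_n = 1 + z(1+8/11z) = 1 + z + 8/11z²
  ⇒ R(z) = 1 + z + 8/11z².

Boundary: |R(x)|=1, x<0.
x=-0.44: |R|=0.7008
R=1: x+8/11x²=0 ⇒ x=−11/8=-1.3750; min R=1−1/(4·8/11)=0.6562>−1
Confirm numerically:
  x=-1.317: |R|=0.94445 <1
  x=-1.285: |R|=0.91589 <1
  x=-1.200: |R|=0.84727 <1
  x=-0.918: |R|=0.69489 <1
  x=-1.905: |R|=1.73429 >1
  x=-1.689: |R|=1.38571 >1
Interval (-1.3750, 0).

z∈(-1.3750,0).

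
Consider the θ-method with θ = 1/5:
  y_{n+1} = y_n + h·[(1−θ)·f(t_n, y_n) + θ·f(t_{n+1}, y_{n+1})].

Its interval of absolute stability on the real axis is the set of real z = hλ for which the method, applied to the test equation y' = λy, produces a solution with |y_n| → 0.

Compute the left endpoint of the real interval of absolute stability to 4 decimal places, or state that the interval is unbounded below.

left endpoint -3.3333.

On y'=λy, z=hλ:
  y_{n+1} = y_n + z·[4/5·y_n + 1/5·y_{n+1}] ⇒ (1 − 1/5z)y_{n+1} = (1 + 4/5z)y_n
  R(z) = (1 + 4/5z)/(1 − 1/5z).

Boundary: |R(x)|=1, x<0.
x=-1.79: |R|=0.3181
R=−1: 1+4/5x = −1+1/5x ⇒ -3/5x=2 ⇒ x=2/(-3/5)=-3.3333
Confirm numerically:
  x=-2.922: |R|=0.84423 <1
  x=-2.249: |R|=0.55125 <1
  x=-1.618: |R|=0.22242 <1
  x=-3.526: |R|=1.06779 >1
  x=-3.403: |R|=1.02487 >1
  x=-3.370: |R|=1.01314 >1
So |R|<1 on (-3.3333, 0).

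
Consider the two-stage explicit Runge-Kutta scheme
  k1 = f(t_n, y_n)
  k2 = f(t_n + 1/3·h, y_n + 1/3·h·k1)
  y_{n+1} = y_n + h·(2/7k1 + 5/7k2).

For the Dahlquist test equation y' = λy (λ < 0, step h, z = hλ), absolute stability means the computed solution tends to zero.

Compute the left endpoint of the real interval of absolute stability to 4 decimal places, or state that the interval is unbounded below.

z* = -4.2000.

Set f=λy, z=hλ:
  k1=λy_n ⇒ h·k1=z·y_n;  k2=λ(1+1/3z)y_n ⇒ h·k2=z(1+1/3z)y_n
  y_{n+1}/y_n = 1 + 2/7z + 5/7z(1+1/3z) = 1 + z + 5/21z²
  ⇒ R(z) = 1 + z + 5/21z².

Need |R(x)|<1, x<0.
x=-1.54: |R|=0.0247
R=1: x+5/21x²=0 ⇒ x=−21/5=-4.2000; min R=1−1/(4·5/21)=-0.0500>−1
Confirm numerically:
  x=-4.000: |R|=0.80952 <1
  x=-3.821: |R|=0.65520 <1
  x=-3.168: |R|=0.22158 <1
  x=-1.753: |R|=0.02133 <1
  x=-4.512: |R|=1.33518 >1
  x=-4.508: |R|=1.33059 >1
  x=-4.407: |R|=1.21720 >1
Stable set (-4.2000, 0).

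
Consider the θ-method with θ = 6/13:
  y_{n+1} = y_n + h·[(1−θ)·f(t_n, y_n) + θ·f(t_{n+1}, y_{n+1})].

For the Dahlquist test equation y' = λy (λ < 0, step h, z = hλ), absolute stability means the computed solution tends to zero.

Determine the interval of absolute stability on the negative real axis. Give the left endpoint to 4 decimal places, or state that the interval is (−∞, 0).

z∈(-26.0000,0).

With y'=λy (z=hλ):
  y_{n+1} = y_n + z·[7/13·y_n + 6/13·y_{n+1}] ⇒ (1 − 6/13z)y_{n+1} = (1 + 7/13z)y_n
  ⇒ R(z) = (1 + 7/13z)/(1 − 6/13z).

Boundary: |R(x)|=1, x<0.
x=-0.87: |R|=0.3793
R=−1: 1+7/13x = −1+6/13x ⇒ -1/13x=2 ⇒ x=2/(-1/13)=-26.0000
Confirm numerically:
  x=-25.397: |R|=0.99635 <1
  x=-21.715: |R|=0.97010 <1
  x=-21.628: |R|=0.96938 <1
  x=-20.918: |R|=0.96331 <1
  x=-26.562: |R|=1.00326 >1
  x=-26.172: |R|=1.00101 >1
  x=-26.090: |R|=1.00053 >1
So |R|<1 on (-26.0000, 0).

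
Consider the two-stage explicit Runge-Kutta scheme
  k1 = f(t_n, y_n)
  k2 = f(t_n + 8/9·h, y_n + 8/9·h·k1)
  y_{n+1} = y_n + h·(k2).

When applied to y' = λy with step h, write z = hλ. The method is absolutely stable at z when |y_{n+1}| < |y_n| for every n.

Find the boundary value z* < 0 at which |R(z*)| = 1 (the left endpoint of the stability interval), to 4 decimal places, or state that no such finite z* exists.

Set f=λy, z=hλ:
  k1=λy_n ⇒ h·k1=z·y_n;  k2=λ(1+8/9z)y_n ⇒ h·k2=z(1+8/9z)y_n
  y_{n+1}/y_n = 1 + z(1+8/9z) = 1 + z + 8/9z²
  ⇒ R(z) = 1 + z + 8/9z².

Need |R(x)|<1, x<0.
x=-1.63: |R|=1.7317
R=1: x+8/9x²=0 ⇒ x=−9/8=-1.1250; min R=1−1/(4·8/9)=0.7188>−1
Confirm numerically:
  x=-0.959: |R|=0.85849 <1
  x=-0.807: |R|=0.77189 <1
  x=-0.558: |R|=0.71877 <1
  x=-0.479: |R|=0.72495 <1
  x=-1.492: |R|=1.48672 >1
  x=-1.490: |R|=1.48342 >1
  x=-1.452: |R|=1.42205 >1
So |R|<1 on (-1.1250, 0).

z* = -1.1250.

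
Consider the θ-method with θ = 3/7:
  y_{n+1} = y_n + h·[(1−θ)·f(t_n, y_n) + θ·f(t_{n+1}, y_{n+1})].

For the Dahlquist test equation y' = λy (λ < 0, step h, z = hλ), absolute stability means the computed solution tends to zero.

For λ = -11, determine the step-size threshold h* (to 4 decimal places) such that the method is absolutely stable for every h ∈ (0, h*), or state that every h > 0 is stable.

With y'=λy (z=hλ):
  y_{n+1} = y_n + z·[4/7·y_n + 3/7·y_{n+1}] ⇒ (1 − 3/7z)y_{n+1} = (1 + 4/7z)y_n
  Hence R(z) = (1 + 4/7z)/(1 − 3/7z).

Boundary: |R(x)|=1, x<0.
x=-0.92: |R|=0.3402
R=−1: 1+4/7x = −1+3/7x ⇒ -1/7x=2 ⇒ x=2/(-1/7)=-14.0000
Confirm numerically:
  x=-11.564: |R|=0.94157 <1
  x=-8.995: |R|=0.85273 <1
  x=-8.080: |R|=0.81050 <1
  x=-14.529: |R|=1.01046 >1
  x=-14.322: |R|=1.00644 >1
Stable set (-14.0000, 0).

(-14.0000,0); λ=-11 ⇒ h* = (14)/11 = 1.2727.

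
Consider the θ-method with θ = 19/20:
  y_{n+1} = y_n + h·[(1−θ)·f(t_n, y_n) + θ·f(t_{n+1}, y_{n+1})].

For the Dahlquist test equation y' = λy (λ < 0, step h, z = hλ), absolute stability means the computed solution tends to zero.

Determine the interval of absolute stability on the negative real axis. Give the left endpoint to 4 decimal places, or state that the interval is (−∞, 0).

Set f=λy, z=hλ:
  y_{n+1} = y_n + z·[1/20·y_n + 19/20·y_{n+1}] ⇒ (1 − 19/20z)y_{n+1} = (1 + 1/20z)y_n
  R(z) = (1 + 1/20z)/(1 − 19/20z).

Find x<0 with |R(x)|<1.
x=-0.92: |R|=0.5091
x=-2: |R|=0.3103
x=-10: |R|=0.0476
x=-100: |R|=0.0417
θ=19/20≥1/2 ⇒ |1+1/20x|<|1−19/20x| ∀x<0 ⇒ stable on all of ℝ⁻.

(−∞, 0) — no finite endpoint.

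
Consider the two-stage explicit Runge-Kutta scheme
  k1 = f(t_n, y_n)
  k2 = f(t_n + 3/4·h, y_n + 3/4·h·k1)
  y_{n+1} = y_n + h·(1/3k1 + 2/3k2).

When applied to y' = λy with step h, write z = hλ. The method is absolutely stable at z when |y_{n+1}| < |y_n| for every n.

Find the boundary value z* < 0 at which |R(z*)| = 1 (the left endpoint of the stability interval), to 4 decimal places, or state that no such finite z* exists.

Set f=λy, z=hλ:
  k1=λy_n ⇒ h·k1=z·y_n;  k2=λ(1+3/4z)y_n ⇒ h·k2=z(1+3/4z)y_n
  y_{n+1}/y_n = 1 + 1/3z + 2/3z(1+3/4z) = 1 + z + 1/2z²
  R(z) = 1 + z + 1/2z².

Solve |R(x)|<1 on ℝ⁻.
x=-1.29: |R|=0.5421
R=1: x+1/2x²=0 ⇒ x=−2=-2.0000; min R=1−1/(4·1/2)=0.5000>−1
Confirm numerically:
  x=-1.511: |R|=0.63056 <1
  x=-0.984: |R|=0.50013 <1
  x=-0.844: |R|=0.51217 <1
  x=-2.523: |R|=1.65976 >1
  x=-2.301: |R|=1.34630 >1
  x=-2.293: |R|=1.33592 >1
Interval (-2.0000, 0).

left endpoint -2.0000.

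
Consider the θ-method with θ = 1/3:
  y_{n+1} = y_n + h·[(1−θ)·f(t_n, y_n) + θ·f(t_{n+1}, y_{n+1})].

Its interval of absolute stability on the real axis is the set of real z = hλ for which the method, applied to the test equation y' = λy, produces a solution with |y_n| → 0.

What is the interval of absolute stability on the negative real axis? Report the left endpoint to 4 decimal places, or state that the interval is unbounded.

On y'=λy, z=hλ:
  y_{n+1} = y_n + z·[2/3·y_n + 1/3·y_{n+1}] ⇒ (1 − 1/3z)y_{n+1} = (1 + 2/3z)y_n
  Hence R(z) = (1 + 2/3z)/(1 − 1/3z).

Find x<0 with |R(x)|<1.
x=-0.75: |R|=0.4000
R=−1: 1+2/3x = −1+1/3x ⇒ -1/3x=2 ⇒ x=2/(-1/3)=-6.0000
Confirm numerically:
  x=-4.731: |R|=0.83586 <1
  x=-4.600: |R|=0.81579 <1
  x=-3.391: |R|=0.59177 <1
  x=-2.893: |R|=0.47276 <1
  x=-6.264: |R|=1.02850 >1
  x=-6.255: |R|=1.02755 >1
Stable set (-6.0000, 0).

z∈(-6.0000,0).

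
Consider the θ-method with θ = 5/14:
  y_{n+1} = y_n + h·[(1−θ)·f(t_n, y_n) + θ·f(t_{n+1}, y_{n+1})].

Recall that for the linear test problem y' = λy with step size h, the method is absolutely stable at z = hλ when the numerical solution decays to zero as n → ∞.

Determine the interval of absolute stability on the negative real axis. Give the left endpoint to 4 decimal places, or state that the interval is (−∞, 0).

With y'=λy (z=hλ):
  y_{n+1} = y_n + z·[9/14·y_n + 5/14·y_{n+1}] ⇒ (1 − 5/14z)y_{n+1} = (1 + 9/14z)y_n
  Hence R(z) = (1 + 9/14z)/(1 − 5/14z).

Boundary: |R(x)|=1, x<0.
x=-0.4: |R|=0.6500
R=−1: 1+9/14x = −1+5/14x ⇒ -2/7x=2 ⇒ x=2/(-2/7)=-7.0000
Confirm numerically:
  x=-6.262: |R|=0.93485 <1
  x=-4.722: |R|=0.75772 <1
  x=-4.378: |R|=0.70777 <1
  x=-3.622: |R|=0.57920 <1
  x=-7.337: |R|=1.02660 >1
  x=-7.196: |R|=1.01569 >1
  x=-7.108: |R|=1.00872 >1
Interval (-7.0000, 0).

(-7.0000, 0).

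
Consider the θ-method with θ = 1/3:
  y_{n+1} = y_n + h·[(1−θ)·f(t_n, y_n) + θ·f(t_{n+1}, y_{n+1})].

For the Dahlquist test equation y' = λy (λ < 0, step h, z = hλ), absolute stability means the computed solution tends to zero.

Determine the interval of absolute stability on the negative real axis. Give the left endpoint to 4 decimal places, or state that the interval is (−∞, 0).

z∈(-6.0000,0).

Set f=λy, z=hλ:
  y_{n+1} = y_n + z·[2/3·y_n + 1/3·y_{n+1}] ⇒ (1 − 1/3z)y_{n+1} = (1 + 2/3z)y_n
  so R(z) = (1 + 2/3z)/(1 − 1/3z).

Need |R(x)|<1, x<0.
x=-1.31: |R|=0.0882
R=−1: 1+2/3x = −1+1/3x ⇒ -1/3x=2 ⇒ x=2/(-1/3)=-6.0000
Confirm numerically:
  x=-5.547: |R|=0.94700 <1
  x=-4.195: |R|=0.74913 <1
  x=-4.014: |R|=0.71685 <1
  x=-6.517: |R|=1.05432 >1
  x=-6.038: |R|=1.00420 >1
Stable set (-6.0000, 0).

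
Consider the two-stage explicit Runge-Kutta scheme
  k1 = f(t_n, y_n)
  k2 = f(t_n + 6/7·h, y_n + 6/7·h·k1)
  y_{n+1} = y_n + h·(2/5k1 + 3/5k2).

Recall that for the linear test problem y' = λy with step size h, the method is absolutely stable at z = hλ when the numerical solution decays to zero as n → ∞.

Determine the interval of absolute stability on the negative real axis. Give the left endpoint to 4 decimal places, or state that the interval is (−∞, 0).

On y'=λy, z=hλ:
  k1=λy_n ⇒ h·k1=z·y_n;  k2=λ(1+6/7z)y_n ⇒ h·k2=z(1+6/7z)y_n
  y_{n+1}/y_n = 1 + 2/5z + 3/5z(1+6/7z) = 1 + z + 18/35z²
  ⇒ R(z) = 1 + z + 18/35z².

Boundary: |R(x)|=1, x<0.
x=-1.8: |R|=0.8663
R=1: x+18/35x²=0 ⇒ x=−35/18=-1.9444; min R=1−1/(4·18/35)=0.5139>−1
Confirm numerically:
  x=-1.775: |R|=0.84532 <1
  x=-1.454: |R|=0.63326 <1
  x=-1.033: |R|=0.51579 <1
  x=-0.827: |R|=0.52473 <1
  x=-2.415: |R|=1.58443 >1
  x=-2.231: |R|=1.32879 >1
So |R|<1 on (-1.9444, 0).

(-1.9444, 0).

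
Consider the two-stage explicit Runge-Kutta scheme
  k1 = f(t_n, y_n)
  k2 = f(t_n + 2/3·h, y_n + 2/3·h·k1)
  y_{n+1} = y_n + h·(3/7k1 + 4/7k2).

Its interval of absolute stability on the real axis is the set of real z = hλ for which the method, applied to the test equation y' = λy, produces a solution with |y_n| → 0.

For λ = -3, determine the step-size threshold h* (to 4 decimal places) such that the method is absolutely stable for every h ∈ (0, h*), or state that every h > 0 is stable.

(-2.6250,0); λ=-3 ⇒ h* = (21/8)/3 = 0.8750.

Test eqn y'=λy, z=hλ:
  k1=λy_n ⇒ h·k1=z·y_n;  k2=λ(1+2/3z)y_n ⇒ h·k2=z(1+2/3z)y_n
  y_{n+1}/y_n = 1 + 3/7z + 4/7z(1+2/3z) = 1 + z + 8/21z²
  ⇒ R(z) = 1 + z + 8/21z².

Need |R(x)|<1, x<0.
x=-1.47: |R|=0.3532
R=1: x+8/21x²=0 ⇒ x=−21/8=-2.6250; min R=1−1/(4·8/21)=0.3438>−1
Confirm numerically:
  x=-2.490: |R|=0.87194 <1
  x=-2.270: |R|=0.69301 <1
  x=-1.886: |R|=0.46905 <1
  x=-1.667: |R|=0.39162 <1
  x=-2.835: |R|=1.22680 >1
  x=-2.819: |R|=1.20834 >1
Stable set (-2.6250, 0).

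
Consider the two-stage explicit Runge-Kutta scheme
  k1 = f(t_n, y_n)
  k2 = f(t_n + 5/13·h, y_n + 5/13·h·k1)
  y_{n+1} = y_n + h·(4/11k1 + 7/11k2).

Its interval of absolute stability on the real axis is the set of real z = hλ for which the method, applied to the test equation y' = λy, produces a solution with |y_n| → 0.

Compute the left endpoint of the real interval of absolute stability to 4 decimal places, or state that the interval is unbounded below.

Test eqn y'=λy, z=hλ:
  k1=λy_n ⇒ h·k1=z·y_n;  k2=λ(1+5/13z)y_n ⇒ h·k2=z(1+5/13z)y_n
  y_{n+1}/y_n = 1 + 4/11z + 7/11z(1+5/13z) = 1 + z + 35/143z²
  so R(z) = 1 + z + 35/143z².

Need |R(x)|<1, x<0.
x=-1.51: |R|=0.0481
R=1: x+35/143x²=0 ⇒ x=−143/35=-4.0857; min R=1−1/(4·35/143)=-0.0214>−1
Confirm numerically:
  x=-3.396: |R|=0.42672 <1
  x=-2.526: |R|=0.03570 <1
  x=-2.182: |R|=0.01669 <1
  x=-4.662: |R|=1.65757 >1
  x=-4.208: |R|=1.12595 >1
Interval (-4.0857, 0).

z* = -4.0857.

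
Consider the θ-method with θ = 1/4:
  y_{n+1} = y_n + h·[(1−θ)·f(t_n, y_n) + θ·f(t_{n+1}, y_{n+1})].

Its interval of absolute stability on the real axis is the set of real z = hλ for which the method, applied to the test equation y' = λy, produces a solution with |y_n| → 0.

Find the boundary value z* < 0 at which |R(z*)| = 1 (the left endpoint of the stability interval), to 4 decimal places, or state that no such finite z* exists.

z* = -4.0000.

Test eqn y'=λy, z=hλ:
  y_{n+1} = y_n + z·[3/4·y_n + 1/4·y_{n+1}] ⇒ (1 − 1/4z)y_{n+1} = (1 + 3/4z)y_n
  Hence R(z) = (1 + 3/4z)/(1 − 1/4z).

Boundary: |R(x)|=1, x<0.
x=-1.74: |R|=0.2125
R=−1: 1+3/4x = −1+1/4x ⇒ -1/2x=2 ⇒ x=2/(-1/2)=-4.0000
Confirm numerically:
  x=-3.951: |R|=0.98767 <1
  x=-3.936: |R|=0.98387 <1
  x=-1.662: |R|=0.17414 <1
  x=-4.473: |R|=1.11165 >1
  x=-4.423: |R|=1.10044 >1
  x=-4.136: |R|=1.03343 >1
Interval (-4.0000, 0).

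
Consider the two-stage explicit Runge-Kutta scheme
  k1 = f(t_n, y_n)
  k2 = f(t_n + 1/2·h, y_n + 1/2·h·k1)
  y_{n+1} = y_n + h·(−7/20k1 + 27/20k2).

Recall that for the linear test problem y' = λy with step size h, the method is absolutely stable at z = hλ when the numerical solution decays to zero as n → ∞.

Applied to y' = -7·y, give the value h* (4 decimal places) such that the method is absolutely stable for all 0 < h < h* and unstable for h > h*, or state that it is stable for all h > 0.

(-1.4815,0); λ=-7 ⇒ h* = (40/27)/7 = 0.2116.

With y'=λy (z=hλ):
  k1=λy_n ⇒ h·k1=z·y_n;  k2=λ(1+1/2z)y_n ⇒ h·k2=z(1+1/2z)y_n
  y_{n+1}/y_n = 1 − 7/20z + 27/20z(1+1/2z) = 1 + z + 27/40z²
  Hence R(z) = 1 + z + 27/40z².

Solve |R(x)|<1 on ℝ⁻.
x=-1.09: |R|=0.7120
R=1: x+27/40x²=0 ⇒ x=−40/27=-1.4815; min R=1−1/(4·27/40)=0.6296>−1
Confirm numerically:
  x=-1.346: |R|=0.87691 <1
  x=-1.221: |R|=0.78532 <1
  x=-1.033: |R|=0.68729 <1
  x=-1.953: |R|=1.62159 >1
  x=-1.945: |R|=1.60854 >1
Stable set (-1.4815, 0).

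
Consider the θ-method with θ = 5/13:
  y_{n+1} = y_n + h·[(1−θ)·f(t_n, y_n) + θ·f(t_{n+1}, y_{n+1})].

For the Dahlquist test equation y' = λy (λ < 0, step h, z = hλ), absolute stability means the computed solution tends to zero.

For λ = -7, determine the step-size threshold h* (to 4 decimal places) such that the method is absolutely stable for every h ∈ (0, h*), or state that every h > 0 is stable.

On y'=λy, z=hλ:
  y_{n+1} = y_n + z·[8/13·y_n + 5/13·y_{n+1}] ⇒ (1 − 5/13z)y_{n+1} = (1 + 8/13z)y_n
  so R(z) = (1 + 8/13z)/(1 − 5/13z).

Solve |R(x)|<1 on ℝ⁻.
x=-0.83: |R|=0.3708
R=−1: 1+8/13x = −1+5/13x ⇒ -3/13x=2 ⇒ x=2/(-3/13)=-8.6667
Confirm numerically:
  x=-8.387: |R|=0.98473 <1
  x=-6.837: |R|=0.88367 <1
  x=-5.021: |R|=0.71298 <1
  x=-4.901: |R|=0.69879 <1
  x=-9.104: |R|=1.02242 >1
  x=-8.709: |R|=1.00225 >1
Stable set (-8.6667, 0).

(-8.6667,0); λ=-7 ⇒ h* = (26/3)/7 = 1.2381.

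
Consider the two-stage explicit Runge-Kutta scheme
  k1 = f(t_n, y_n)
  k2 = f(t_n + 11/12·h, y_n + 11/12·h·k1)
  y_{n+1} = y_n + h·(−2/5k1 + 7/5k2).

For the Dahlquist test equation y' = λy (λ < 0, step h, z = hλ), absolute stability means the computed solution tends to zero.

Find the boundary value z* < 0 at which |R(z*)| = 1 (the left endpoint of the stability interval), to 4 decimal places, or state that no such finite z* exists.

left endpoint -0.7792.

With y'=λy (z=hλ):
  k1=λy_n ⇒ h·k1=z·y_n;  k2=λ(1+11/12z)y_n ⇒ h·k2=z(1+11/12z)y_n
  y_{n+1}/y_n = 1 − 2/5z + 7/5z(1+11/12z) = 1 + z + 77/60z²
  R(z) = 1 + z + 77/60z².

Boundary: |R(x)|=1, x<0.
x=-1.64: |R|=2.8117
R=1: x+77/60x²=0 ⇒ x=−60/77=-0.7792; min R=1−1/(4·77/60)=0.8052>−1
Confirm numerically:
  x=-0.697: |R|=0.92645 <1
  x=-0.682: |R|=0.91491 <1
  x=-0.675: |R|=0.90972 <1
  x=-0.967: |R|=1.23303 >1
  x=-0.929: |R|=1.17857 >1
Stable set (-0.7792, 0).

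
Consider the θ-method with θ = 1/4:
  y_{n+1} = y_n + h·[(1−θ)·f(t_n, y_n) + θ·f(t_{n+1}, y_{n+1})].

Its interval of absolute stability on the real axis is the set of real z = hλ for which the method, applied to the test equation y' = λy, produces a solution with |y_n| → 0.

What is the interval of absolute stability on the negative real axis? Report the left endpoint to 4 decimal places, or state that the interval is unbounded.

(-4.0000, 0).

Test eqn y'=λy, z=hλ:
  y_{n+1} = y_n + z·[3/4·y_n + 1/4·y_{n+1}] ⇒ (1 − 1/4z)y_{n+1} = (1 + 3/4z)y_n
  ⇒ R(z) = (1 + 3/4z)/(1 − 1/4z).

Boundary: |R(x)|=1, x<0.
x=-1.04: |R|=0.1746
R=−1: 1+3/4x = −1+1/4x ⇒ -1/2x=2 ⇒ x=2/(-1/2)=-4.0000
Confirm numerically:
  x=-3.661: |R|=0.91150 <1
  x=-2.833: |R|=0.65842 <1
  x=-2.536: |R|=0.55202 <1
  x=-4.358: |R|=1.08567 >1
  x=-4.336: |R|=1.08061 >1
  x=-4.119: |R|=1.02931 >1
Interval (-4.0000, 0).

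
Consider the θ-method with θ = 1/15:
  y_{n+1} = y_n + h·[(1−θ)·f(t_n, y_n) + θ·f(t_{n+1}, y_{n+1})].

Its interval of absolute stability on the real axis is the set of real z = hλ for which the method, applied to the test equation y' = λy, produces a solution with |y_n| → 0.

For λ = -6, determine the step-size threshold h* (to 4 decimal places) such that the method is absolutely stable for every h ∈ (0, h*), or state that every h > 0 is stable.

On y'=λy, z=hλ:
  y_{n+1} = y_n + z·[14/15·y_n + 1/15·y_{n+1}] ⇒ (1 − 1/15z)y_{n+1} = (1 + 14/15z)y_n
  R(z) = (1 + 14/15z)/(1 − 1/15z).

Solve |R(x)|<1 on ℝ⁻.
x=-1.06: |R|=0.0100
R=−1: 1+14/15x = −1+1/15x ⇒ -13/15x=2 ⇒ x=2/(-13/15)=-2.3077
Confirm numerically:
  x=-2.085: |R|=0.83055 <1
  x=-1.317: |R|=0.21070 <1
  x=-1.156: |R|=0.07329 <1
  x=-2.895: |R|=1.42666 >1
  x=-2.541: |R|=1.17291 >1
  x=-2.394: |R|=1.06451 >1
So |R|<1 on (-2.3077, 0).

(-2.3077,0); λ=-6 ⇒ h* = (30/13)/6 = 0.3846.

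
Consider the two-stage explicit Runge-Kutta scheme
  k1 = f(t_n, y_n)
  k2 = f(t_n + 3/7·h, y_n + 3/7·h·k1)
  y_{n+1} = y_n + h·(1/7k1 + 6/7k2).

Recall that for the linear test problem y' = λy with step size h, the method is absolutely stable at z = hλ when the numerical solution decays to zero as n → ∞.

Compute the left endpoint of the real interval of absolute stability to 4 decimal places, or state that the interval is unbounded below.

With y'=λy (z=hλ):
  k1=λy_n ⇒ h·k1=z·y_n;  k2=λ(1+3/7z)y_n ⇒ h·k2=z(1+3/7z)y_n
  y_{n+1}/y_n = 1 + 1/7z + 6/7z(1+3/7z) = 1 + z + 18/49z²
  so R(z) = 1 + z + 18/49z².

Boundary: |R(x)|=1, x<0.
x=-0.49: |R|=0.5982
R=1: x+18/49x²=0 ⇒ x=−49/18=-2.7222; min R=1−1/(4·18/49)=0.3194>−1
Confirm numerically:
  x=-1.966: |R|=0.45385 <1
  x=-1.910: |R|=0.43012 <1
  x=-1.498: |R|=0.32633 <1
  x=-1.235: |R|=0.32529 <1
  x=-3.213: |R|=1.57926 >1
  x=-3.099: |R|=1.42893 >1
So |R|<1 on (-2.7222, 0).

z* = -2.7222.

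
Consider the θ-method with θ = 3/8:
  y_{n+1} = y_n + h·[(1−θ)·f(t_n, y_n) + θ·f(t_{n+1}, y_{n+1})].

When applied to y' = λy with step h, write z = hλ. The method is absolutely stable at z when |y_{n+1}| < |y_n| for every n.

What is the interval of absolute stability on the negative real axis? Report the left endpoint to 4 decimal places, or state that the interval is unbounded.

On y'=λy, z=hλ:
  y_{n+1} = y_n + z·[5/8·y_n + 3/8·y_{n+1}] ⇒ (1 − 3/8z)y_{n+1} = (1 + 5/8z)y_n
  Hence R(z) = (1 + 5/8z)/(1 − 3/8z).

Find x<0 with |R(x)|<1.
x=-1.74: |R|=0.0530
R=−1: 1+5/8x = −1+3/8x ⇒ -1/4x=2 ⇒ x=2/(-1/4)=-8.0000
Confirm numerically:
  x=-6.829: |R|=0.91779 <1
  x=-5.591: |R|=0.80551 <1
  x=-5.449: |R|=0.79045 <1
  x=-8.447: |R|=1.02681 >1
  x=-8.214: |R|=1.01311 >1
Stable set (-8.0000, 0).

z∈(-8.0000,0).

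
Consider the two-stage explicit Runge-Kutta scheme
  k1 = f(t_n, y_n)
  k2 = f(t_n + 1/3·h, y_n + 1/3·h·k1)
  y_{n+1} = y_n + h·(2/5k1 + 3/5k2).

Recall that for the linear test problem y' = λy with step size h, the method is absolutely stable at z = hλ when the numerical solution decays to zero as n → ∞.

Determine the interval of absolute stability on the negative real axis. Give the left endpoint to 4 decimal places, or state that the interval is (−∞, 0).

z∈(-5.0000,0).

Test eqn y'=λy, z=hλ:
  k1=λy_n ⇒ h·k1=z·y_n;  k2=λ(1+1/3z)y_n ⇒ h·k2=z(1+1/3z)y_n
  y_{n+1}/y_n = 1 + 2/5z + 3/5z(1+1/3z) = 1 + z + 1/5z²
  R(z) = 1 + z + 1/5z².

Solve |R(x)|<1 on ℝ⁻.
x=-1.09: |R|=0.1476
R=1: x+1/5x²=0 ⇒ x=−5=-5.0000; min R=1−1/(4·1/5)=-0.2500>−1
Confirm numerically:
  x=-4.669: |R|=0.69091 <1
  x=-4.162: |R|=0.30245 <1
  x=-4.077: |R|=0.24739 <1
  x=-3.282: |R|=0.12770 <1
  x=-5.090: |R|=1.09162 >1
  x=-5.086: |R|=1.08748 >1
  x=-5.041: |R|=1.04134 >1
Stable set (-5.0000, 0).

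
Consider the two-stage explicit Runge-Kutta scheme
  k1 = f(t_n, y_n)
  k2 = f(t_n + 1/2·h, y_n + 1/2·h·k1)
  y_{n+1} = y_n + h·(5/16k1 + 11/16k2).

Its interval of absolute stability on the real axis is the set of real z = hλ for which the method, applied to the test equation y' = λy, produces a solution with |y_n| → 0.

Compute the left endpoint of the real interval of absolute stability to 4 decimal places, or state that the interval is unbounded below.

Set f=λy, z=hλ:
  k1=λy_n ⇒ h·k1=z·y_n;  k2=λ(1+1/2z)y_n ⇒ h·k2=z(1+1/2z)y_n
  y_{n+1}/y_n = 1 + 5/16z + 11/16z(1+1/2z) = 1 + z + 11/32z²
  ⇒ R(z) = 1 + z + 11/32z².

Find x<0 with |R(x)|<1.
x=-1.78: |R|=0.3091
R=1: x+11/32x²=0 ⇒ x=−32/11=-2.9091; min R=1−1/(4·11/32)=0.2727>−1
Confirm numerically:
  x=-2.403: |R|=0.58195 <1
  x=-2.319: |R|=0.52961 <1
  x=-1.285: |R|=0.28261 <1
  x=-3.253: |R|=1.38457 >1
  x=-3.101: |R|=1.20457 >1
  x=-3.066: |R|=1.16537 >1
Interval (-2.9091, 0).

z* = -2.9091.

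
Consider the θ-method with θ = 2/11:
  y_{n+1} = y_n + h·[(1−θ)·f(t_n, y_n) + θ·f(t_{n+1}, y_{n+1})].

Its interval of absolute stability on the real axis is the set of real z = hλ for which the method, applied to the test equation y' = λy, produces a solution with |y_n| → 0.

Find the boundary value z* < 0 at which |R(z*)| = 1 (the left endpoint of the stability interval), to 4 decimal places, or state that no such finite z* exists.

Set f=λy, z=hλ:
  y_{n+1} = y_n + z·[9/11·y_n + 2/11·y_{n+1}] ⇒ (1 − 2/11z)y_{n+1} = (1 + 9/11z)y_n
  R(z) = (1 + 9/11z)/(1 − 2/11z).

Boundary: |R(x)|=1, x<0.
x=-0.34: |R|=0.6798
R=−1: 1+9/11x = −1+2/11x ⇒ -7/11x=2 ⇒ x=2/(-7/11)=-3.1429
Confirm numerically:
  x=-2.775: |R|=0.84441 <1
  x=-2.375: |R|=0.65873 <1
  x=-2.239: |R|=0.59123 <1
  x=-3.544: |R|=1.15524 >1
  x=-3.503: |R|=1.14001 >1
Interval (-3.1429, 0).

left endpoint -3.1429.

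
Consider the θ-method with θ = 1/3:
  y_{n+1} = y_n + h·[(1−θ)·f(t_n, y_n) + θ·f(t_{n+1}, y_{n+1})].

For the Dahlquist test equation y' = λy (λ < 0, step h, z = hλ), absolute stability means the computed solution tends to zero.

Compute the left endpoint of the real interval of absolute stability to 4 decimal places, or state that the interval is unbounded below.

Set f=λy, z=hλ:
  y_{n+1} = y_n + z·[2/3·y_n + 1/3·y_{n+1}] ⇒ (1 − 1/3z)y_{n+1} = (1 + 2/3z)y_n
  R(z) = (1 + 2/3z)/(1 − 1/3z).

Need |R(x)|<1, x<0.
x=-1.64: |R|=0.0603
R=−1: 1+2/3x = −1+1/3x ⇒ -1/3x=2 ⇒ x=2/(-1/3)=-6.0000
Confirm numerically:
  x=-4.088: |R|=0.73025 <1
  x=-3.296: |R|=0.57052 <1
  x=-3.072: |R|=0.51779 <1
  x=-3.040: |R|=0.50993 <1
  x=-6.347: |R|=1.03712 >1
  x=-6.247: |R|=1.02671 >1
Stable set (-6.0000, 0).

z* = -6.0000.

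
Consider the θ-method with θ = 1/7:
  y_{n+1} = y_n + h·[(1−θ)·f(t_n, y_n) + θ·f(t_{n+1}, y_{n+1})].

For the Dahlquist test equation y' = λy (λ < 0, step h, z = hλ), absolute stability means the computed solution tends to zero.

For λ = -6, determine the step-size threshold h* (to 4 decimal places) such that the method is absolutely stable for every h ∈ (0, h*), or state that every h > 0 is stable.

On y'=λy, z=hλ:
  y_{n+1} = y_n + z·[6/7·y_n + 1/7·y_{n+1}] ⇒ (1 − 1/7z)y_{n+1} = (1 + 6/7z)y_n
  ⇒ R(z) = (1 + 6/7z)/(1 − 1/7z).

Solve |R(x)|<1 on ℝ⁻.
x=-0.38: |R|=0.6396
R=−1: 1+6/7x = −1+1/7x ⇒ -5/7x=2 ⇒ x=2/(-5/7)=-2.8000
Confirm numerically:
  x=-2.718: |R|=0.95781 <1
  x=-1.500: |R|=0.23529 <1
  x=-1.237: |R|=0.05123 <1
  x=-1.196: |R|=0.02147 <1
  x=-3.147: |R|=1.17099 >1
  x=-2.928: |R|=1.06446 >1
So |R|<1 on (-2.8000, 0).

(-2.8000,0); λ=-6 ⇒ h* = (14/5)/6 = 0.4667.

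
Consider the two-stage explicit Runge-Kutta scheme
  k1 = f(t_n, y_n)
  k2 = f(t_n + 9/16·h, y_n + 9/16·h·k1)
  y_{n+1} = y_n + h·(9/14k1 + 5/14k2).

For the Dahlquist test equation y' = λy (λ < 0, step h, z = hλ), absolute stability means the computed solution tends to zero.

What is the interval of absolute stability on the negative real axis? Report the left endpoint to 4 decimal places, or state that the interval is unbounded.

On y'=λy, z=hλ:
  k1=λy_n ⇒ h·k1=z·y_n;  k2=λ(1+9/16z)y_n ⇒ h·k2=z(1+9/16z)y_n
  y_{n+1}/y_n = 1 + 9/14z + 5/14z(1+9/16z) = 1 + z + 45/224z²
  R(z) = 1 + z + 45/224z².

Boundary: |R(x)|=1, x<0.
x=-1.65: |R|=0.1031
R=1: x+45/224x²=0 ⇒ x=−224/45=-4.9778; min R=1−1/(4·45/224)=-0.2444>−1
Confirm numerically:
  x=-3.989: |R|=0.20763 <1
  x=-2.686: |R|=0.23664 <1
  x=-2.101: |R|=0.21422 <1
  x=-5.490: |R|=1.56493 >1
  x=-5.419: |R|=1.48033 >1
So |R|<1 on (-4.9778, 0).

z∈(-4.9778,0).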